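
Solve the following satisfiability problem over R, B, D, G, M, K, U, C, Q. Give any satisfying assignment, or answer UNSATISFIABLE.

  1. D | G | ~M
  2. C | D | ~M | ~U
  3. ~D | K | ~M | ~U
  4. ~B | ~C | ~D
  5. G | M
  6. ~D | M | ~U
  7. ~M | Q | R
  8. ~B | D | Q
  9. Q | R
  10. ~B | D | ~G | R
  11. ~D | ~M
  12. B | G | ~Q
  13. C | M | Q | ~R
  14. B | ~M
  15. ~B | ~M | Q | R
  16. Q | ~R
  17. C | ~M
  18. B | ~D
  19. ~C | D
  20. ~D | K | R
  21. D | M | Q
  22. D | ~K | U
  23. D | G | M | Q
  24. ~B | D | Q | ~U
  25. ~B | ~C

R=T; B=F; D=F; G=T; M=F; K=T; U=T; C=F; Q=T

Set R = True.
  then (Q | ~R) forces Q = True.
Set B = False.
  then (B | G | ~Q) forces G = True.
  then (B | ~M) forces M = False.
  then (B | ~D) forces D = False.
  then (~C | D) forces C = False.
Set K = True.
  then (D | ~K | U) forces U = True.
All clauses satisfied.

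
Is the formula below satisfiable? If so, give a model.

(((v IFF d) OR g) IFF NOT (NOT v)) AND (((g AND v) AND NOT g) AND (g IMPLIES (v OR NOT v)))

No satisfying assignment exists.

Case g = True: the conjunct NOT g is False.
Case g = False: the conjunct g is False.
Both cases fail — unsatisfiable.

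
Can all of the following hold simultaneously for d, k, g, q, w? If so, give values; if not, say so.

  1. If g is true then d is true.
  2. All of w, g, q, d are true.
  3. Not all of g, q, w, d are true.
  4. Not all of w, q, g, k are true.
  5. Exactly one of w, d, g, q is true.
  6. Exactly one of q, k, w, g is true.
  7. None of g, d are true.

No satisfying assignment exists.

Case d = True:
  Constraint (7) is violated (d=T) — contradiction.
Case d = False:
  Constraint (2) is violated (d=F) — contradiction.
Both cases fail — unsatisfiable.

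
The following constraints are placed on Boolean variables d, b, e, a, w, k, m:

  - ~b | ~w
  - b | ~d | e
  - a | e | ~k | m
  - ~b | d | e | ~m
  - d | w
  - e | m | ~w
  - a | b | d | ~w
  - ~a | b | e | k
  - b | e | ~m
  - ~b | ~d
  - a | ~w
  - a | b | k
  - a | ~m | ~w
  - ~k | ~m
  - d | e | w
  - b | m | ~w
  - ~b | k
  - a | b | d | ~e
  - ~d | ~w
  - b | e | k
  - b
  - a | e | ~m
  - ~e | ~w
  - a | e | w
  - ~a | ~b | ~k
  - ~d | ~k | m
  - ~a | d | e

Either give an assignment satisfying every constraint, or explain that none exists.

UNSATISFIABLE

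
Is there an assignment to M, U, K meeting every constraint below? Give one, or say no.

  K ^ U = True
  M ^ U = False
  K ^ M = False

Unsatisfiable

Adding constraints 1, 2, 3 mod 2: every variable appears an even number of times on the left, so the left side is 0.
But the right sides sum to 1 (mod 2). 0 ≠ 1 — the system is inconsistent.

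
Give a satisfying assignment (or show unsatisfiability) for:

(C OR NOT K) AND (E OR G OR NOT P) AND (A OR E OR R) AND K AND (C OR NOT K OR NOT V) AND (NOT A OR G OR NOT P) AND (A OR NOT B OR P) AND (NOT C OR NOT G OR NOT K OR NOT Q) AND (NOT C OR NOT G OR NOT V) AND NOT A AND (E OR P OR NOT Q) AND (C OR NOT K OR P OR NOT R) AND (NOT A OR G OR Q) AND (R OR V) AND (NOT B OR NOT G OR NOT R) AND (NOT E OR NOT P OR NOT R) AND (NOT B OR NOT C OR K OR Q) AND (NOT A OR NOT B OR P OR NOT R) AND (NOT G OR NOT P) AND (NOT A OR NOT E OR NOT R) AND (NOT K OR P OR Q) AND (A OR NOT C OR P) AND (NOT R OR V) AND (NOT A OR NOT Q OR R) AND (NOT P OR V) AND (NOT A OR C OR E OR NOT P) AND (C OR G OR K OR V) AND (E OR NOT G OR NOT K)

Unit clause (K) forces K = True.
Unit clause (NOT A) forces A = False.
In (C OR NOT K) only C is left, so C = True.
In (A OR NOT C OR P) only P is left, so P = True.
In (NOT P OR V) only V is left, so V = True.
In (NOT C OR NOT G OR NOT V) only NOT G is left, so G = False.
In (E OR G OR NOT P) only E is left, so E = True.
In (NOT E OR NOT P OR NOT R) only NOT R is left, so R = False.
Set Q = True.
Set B = False.
All clauses satisfied.

P = True, Q = True, A = False, C = True, V = True, G = False, E = True, B = False, R = False, K = True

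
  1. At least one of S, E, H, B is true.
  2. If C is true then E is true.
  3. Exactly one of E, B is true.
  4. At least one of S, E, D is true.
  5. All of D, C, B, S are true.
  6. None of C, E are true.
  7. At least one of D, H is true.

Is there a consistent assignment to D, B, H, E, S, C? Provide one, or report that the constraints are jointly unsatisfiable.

Case C = True:
  Constraint (6) is violated (C=T) — contradiction.
Case C = False:
  Constraint (5) is violated (C=F) — contradiction.
Both cases fail — unsatisfiable.

The formula is unsatisfiable.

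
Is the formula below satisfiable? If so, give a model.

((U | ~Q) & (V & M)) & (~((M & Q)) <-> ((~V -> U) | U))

U = False, Q = False, V = True, M = True

  (U | ~Q) & (V & M) = True
    U | ~Q = True
      ~Q = True
    V & M = True
  ~((M & Q)) <-> ((~V -> U) | U) = True
    ~((M & Q)) = True
      M & Q = False
    (~V -> U) | U = True
      ~V -> U = True
        ~V = False
Both conjuncts True, so the formula holds.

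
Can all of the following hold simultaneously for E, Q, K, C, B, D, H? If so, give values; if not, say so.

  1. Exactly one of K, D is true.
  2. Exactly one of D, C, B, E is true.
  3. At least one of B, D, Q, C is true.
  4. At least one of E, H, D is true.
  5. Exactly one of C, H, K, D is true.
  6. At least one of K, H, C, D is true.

E = True, Q = True, K = True, C = False, B = False, D = False, H = False

  (1) {K, D}: 1 true — exactly one ✓
  (2) {D, C, B, E}: 1 true — exactly one ✓
  (3) {B, D, Q, C}: 1 true — at least one ✓
  (4) {E, H, D}: 1 true — at least one ✓
  (5) {C, H, K, D}: 1 true — exactly one ✓
  (6) {K, H, C, D}: 1 true — at least one ✓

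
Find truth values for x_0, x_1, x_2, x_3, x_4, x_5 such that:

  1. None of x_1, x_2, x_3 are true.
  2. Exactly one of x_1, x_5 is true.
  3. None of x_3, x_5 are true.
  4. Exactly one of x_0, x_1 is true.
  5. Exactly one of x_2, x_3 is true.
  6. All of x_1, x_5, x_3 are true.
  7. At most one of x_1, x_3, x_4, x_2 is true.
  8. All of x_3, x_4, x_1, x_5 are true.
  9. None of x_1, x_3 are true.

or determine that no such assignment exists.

No satisfying assignment exists.

Case x_1 = True:
  Constraint (1) is violated (x_1=T) — contradiction.
Case x_1 = False:
  Constraint (6) is violated (x_1=F) — contradiction.
Both cases fail — unsatisfiable.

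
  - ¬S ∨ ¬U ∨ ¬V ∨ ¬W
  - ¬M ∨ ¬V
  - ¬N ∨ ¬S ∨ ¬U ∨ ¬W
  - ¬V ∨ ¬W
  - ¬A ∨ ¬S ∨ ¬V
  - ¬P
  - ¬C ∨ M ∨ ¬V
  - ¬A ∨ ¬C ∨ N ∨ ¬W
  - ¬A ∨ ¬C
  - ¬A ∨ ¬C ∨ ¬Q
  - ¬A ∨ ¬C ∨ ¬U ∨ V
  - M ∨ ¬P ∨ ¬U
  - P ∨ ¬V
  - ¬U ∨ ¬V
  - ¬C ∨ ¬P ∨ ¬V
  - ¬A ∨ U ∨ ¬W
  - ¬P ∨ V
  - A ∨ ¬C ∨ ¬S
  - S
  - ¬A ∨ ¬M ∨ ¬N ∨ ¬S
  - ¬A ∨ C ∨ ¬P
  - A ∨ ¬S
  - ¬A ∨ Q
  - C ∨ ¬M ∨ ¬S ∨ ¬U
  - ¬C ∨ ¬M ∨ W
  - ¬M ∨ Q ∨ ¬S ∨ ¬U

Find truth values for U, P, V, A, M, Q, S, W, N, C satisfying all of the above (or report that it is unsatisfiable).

Unit clause (¬P) forces P = False.
In (P ∨ ¬V) only ¬V is left, so V = False.
Unit clause (S) forces S = True.
In (A ∨ ¬S) only A is left, so A = True.
In (¬A ∨ Q) only Q is left, so Q = True.
In (¬A ∨ ¬C) only ¬C is left, so C = False.
Set U = False.
  then (¬A ∨ U ∨ ¬W) forces W = False.
Set M = False.
Set N = False.
All clauses satisfied.

U: False, P: False, V: False, A: True, M: False, Q: True, S: True, W: False, N: False, C: False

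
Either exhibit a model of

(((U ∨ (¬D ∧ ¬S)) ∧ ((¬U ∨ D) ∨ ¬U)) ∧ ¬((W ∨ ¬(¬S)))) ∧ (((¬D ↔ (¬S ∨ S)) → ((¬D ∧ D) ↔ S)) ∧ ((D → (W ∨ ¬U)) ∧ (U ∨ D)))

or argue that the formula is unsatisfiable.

Case S = True: the conjunct ¬((W ∨ ¬(¬S))) becomes ¬((W ∨ True)) = False.
Case S = False: the formula simplifies to (((U ∨ ¬D) ∧ ((¬U ∨ D) ∨ ¬U)) ∧ ¬W) ∧ ((¬D → ¬((¬D ∧ D))) ∧ ((D → (W ∨ ¬U)) ∧ (U ∨ D))).
  D = True: simplifies to (U ∧ ¬W) ∧ (W ∨ ¬U).
    W = True: the conjunct ¬W is False.
    W = False: simplifies to U ∧ ¬U.
      U = True: the conjunct ¬U is False.
      U = False: the conjunct U is False.
  D = False: simplifies to ((¬U ∨ ¬U) ∧ ¬W) ∧ U.
    U = True: the conjunct ¬U ∨ ¬U becomes ¬True ∨ ¬True = False.
    U = False: the conjunct U is False.
Both cases fail — unsatisfiable.

UNSATISFIABLE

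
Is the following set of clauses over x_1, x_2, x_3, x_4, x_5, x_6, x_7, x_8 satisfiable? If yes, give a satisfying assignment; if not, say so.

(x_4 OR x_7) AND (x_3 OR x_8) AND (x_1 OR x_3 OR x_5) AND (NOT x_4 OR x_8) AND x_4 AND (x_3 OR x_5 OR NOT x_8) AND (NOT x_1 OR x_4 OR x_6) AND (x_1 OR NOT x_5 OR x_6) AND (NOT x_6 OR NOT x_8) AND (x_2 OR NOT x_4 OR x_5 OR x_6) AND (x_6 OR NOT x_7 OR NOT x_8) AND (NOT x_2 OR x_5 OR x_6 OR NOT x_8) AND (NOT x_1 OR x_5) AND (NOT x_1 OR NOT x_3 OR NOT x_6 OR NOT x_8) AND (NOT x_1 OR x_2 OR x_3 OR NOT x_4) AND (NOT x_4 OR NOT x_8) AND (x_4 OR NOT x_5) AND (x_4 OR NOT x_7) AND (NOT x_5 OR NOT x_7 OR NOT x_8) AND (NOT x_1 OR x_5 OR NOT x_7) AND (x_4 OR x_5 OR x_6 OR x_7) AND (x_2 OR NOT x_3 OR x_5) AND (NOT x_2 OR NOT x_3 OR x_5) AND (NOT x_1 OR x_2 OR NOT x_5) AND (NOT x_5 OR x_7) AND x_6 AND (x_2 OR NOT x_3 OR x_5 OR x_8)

Case x_4 = True:
  (NOT x_4 OR x_8) forces x_8 = True.
  Clause (NOT x_4 OR NOT x_8) is falsified — contradiction.
Case x_4 = False:
  Clause (x_4) is falsified — contradiction.
Both cases fail, so the formula is unsatisfiable.

No satisfying assignment exists.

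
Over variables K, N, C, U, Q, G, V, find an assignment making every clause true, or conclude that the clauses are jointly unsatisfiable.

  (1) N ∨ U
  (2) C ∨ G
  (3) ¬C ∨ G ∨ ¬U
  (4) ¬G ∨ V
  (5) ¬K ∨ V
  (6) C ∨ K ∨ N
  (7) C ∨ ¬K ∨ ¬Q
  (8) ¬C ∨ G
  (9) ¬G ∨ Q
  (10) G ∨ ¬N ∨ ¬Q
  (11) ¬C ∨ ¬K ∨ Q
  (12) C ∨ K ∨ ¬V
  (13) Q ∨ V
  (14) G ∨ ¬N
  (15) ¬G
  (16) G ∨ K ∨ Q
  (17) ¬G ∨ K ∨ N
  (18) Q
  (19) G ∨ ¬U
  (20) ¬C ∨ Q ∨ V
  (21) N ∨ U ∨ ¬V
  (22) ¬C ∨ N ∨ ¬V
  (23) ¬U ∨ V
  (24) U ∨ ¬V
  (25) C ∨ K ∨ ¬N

UNSATISFIABLE

Case G = True:
  Clause (¬G) is falsified — contradiction.
Case G = False:
  (C ∨ G) forces C = True.
  Clause (¬C ∨ G) is falsified — contradiction.
Both cases fail, so the formula is unsatisfiable.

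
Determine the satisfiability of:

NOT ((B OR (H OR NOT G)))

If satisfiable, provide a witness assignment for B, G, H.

B: False; G: True; H: False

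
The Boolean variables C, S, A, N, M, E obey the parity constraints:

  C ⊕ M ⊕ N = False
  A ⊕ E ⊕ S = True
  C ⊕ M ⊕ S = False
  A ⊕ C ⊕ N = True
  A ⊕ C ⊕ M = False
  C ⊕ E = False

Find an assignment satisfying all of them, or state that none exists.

C=T; S=T; A=T; N=T; M=F; E=T

C ⊕ M ⊕ N = T ⊕ F ⊕ T = False ✓
A ⊕ E ⊕ S = T ⊕ T ⊕ T = True ✓
C ⊕ M ⊕ S = T ⊕ F ⊕ T = False ✓
A ⊕ C ⊕ N = T ⊕ T ⊕ T = True ✓
A ⊕ C ⊕ M = T ⊕ T ⊕ F = False ✓
C ⊕ E = T ⊕ T = False ✓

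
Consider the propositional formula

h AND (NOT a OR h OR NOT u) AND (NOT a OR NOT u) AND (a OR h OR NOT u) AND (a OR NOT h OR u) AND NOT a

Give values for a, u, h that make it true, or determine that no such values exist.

a: False, u: True, h: True

Unit clause (h) forces h = True.
Unit clause (NOT a) forces a = False.
In (a OR NOT h OR u) only u is left, so u = True.
Check each clause:
  (h): h holds.
  (NOT a OR h OR NOT u): NOT a holds.
  (NOT a OR NOT u): NOT a holds.
  (a OR h OR NOT u): h holds.
  (a OR NOT h OR u): u holds.
  (NOT a): NOT a holds.
All clauses satisfied.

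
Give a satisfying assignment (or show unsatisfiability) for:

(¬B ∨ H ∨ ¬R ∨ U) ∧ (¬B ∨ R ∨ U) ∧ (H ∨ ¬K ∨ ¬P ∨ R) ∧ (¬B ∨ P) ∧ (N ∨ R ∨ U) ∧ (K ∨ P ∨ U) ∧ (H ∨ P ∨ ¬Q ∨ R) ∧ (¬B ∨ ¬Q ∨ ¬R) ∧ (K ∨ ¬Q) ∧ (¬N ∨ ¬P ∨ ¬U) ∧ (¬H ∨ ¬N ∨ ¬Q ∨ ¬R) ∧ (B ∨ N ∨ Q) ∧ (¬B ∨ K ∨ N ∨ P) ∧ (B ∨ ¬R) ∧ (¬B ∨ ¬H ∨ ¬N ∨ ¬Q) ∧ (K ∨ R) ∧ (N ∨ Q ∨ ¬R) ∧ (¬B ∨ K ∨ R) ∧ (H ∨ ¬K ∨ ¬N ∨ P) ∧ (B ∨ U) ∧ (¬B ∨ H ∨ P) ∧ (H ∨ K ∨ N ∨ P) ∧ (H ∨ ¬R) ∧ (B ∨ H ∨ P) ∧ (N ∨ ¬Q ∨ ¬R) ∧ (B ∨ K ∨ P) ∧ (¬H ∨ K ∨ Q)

Set B = True.
  then (¬B ∨ P) forces P = True.
Try H = False:
  (H ∨ ¬R) forces R = False.
  (¬B ∨ R ∨ U) forces U = True.
  (H ∨ ¬K ∨ ¬P ∨ R) forces K = False.
  clause (K ∨ R) is falsified — backtrack.
So H = True.
Set N = False.
Set R = False.
  then (¬B ∨ R ∨ U) forces U = True.
  then (K ∨ R) forces K = True.
Set Q = False.
All clauses satisfied.

B=T; H=T; P=T; N=F; R=F; Q=F; K=T; U=T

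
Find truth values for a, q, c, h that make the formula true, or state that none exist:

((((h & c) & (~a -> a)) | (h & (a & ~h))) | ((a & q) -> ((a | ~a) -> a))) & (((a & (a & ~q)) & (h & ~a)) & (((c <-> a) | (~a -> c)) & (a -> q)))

Case a = True: the conjunct ~a is False.
Case a = False: the conjunct a is False.
Both cases fail — unsatisfiable.

No satisfying assignment exists.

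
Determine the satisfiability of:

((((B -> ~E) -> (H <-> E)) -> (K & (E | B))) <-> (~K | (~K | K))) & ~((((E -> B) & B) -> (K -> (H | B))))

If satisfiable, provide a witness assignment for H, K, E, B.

The conjunct ~((((E -> B) & B) -> (K -> (H | B)))) is unsatisfiable on its own:
  B = True: this becomes ~((True -> True)) = False.
  B = False: this becomes ~((False -> (K -> H))) = False.
So the whole conjunction is unsatisfiable.

No satisfying assignment exists.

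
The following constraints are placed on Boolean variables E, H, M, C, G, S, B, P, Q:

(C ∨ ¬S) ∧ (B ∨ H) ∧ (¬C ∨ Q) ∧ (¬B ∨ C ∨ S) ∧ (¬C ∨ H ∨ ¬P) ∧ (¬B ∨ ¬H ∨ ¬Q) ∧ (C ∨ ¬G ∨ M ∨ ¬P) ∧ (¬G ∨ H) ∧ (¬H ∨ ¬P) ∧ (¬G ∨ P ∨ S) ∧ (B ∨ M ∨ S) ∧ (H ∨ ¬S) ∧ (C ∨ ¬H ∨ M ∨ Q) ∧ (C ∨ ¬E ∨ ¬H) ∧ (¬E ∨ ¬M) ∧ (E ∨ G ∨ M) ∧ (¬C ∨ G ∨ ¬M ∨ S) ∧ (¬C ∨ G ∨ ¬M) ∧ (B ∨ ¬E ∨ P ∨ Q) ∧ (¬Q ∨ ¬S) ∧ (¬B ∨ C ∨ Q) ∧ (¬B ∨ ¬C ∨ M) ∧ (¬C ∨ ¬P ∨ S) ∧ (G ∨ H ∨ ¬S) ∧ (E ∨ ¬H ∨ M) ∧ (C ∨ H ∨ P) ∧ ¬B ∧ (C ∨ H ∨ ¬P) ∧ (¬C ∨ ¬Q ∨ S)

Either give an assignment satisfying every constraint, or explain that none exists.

E = False, H = True, M = True, C = False, G = False, S = False, B = False, P = False, Q = True

Unit clause (¬B) forces B = False.
In (B ∨ H) only H is left, so H = True.
In (¬H ∨ ¬P) only ¬P is left, so P = False.
Try E = True:
  (C ∨ ¬E ∨ ¬H) forces C = True.
  (¬C ∨ Q) forces Q = True.
  (¬E ∨ ¬M) forces M = False.
  (B ∨ M ∨ S) forces S = True.
  clause (¬Q ∨ ¬S) is falsified — backtrack.
So E = False.
  then (E ∨ ¬H ∨ M) forces M = True.
Set C = False.
  then (C ∨ ¬S) forces S = False.
  then (¬G ∨ P ∨ S) forces G = False.
Set Q = True.
All clauses satisfied.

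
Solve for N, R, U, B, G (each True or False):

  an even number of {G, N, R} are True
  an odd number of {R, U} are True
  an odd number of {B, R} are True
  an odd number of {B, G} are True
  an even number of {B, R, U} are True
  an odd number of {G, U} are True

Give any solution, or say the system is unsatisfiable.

N: False, R: False, U: True, B: True, G: False

{G, N, R}: 0 true → even ✓
{R, U}: 1 true → odd ✓
{B, R}: 1 true → odd ✓
{B, G}: 1 true → odd ✓
{B, R, U}: 2 true → even ✓
{G, U}: 1 true → odd ✓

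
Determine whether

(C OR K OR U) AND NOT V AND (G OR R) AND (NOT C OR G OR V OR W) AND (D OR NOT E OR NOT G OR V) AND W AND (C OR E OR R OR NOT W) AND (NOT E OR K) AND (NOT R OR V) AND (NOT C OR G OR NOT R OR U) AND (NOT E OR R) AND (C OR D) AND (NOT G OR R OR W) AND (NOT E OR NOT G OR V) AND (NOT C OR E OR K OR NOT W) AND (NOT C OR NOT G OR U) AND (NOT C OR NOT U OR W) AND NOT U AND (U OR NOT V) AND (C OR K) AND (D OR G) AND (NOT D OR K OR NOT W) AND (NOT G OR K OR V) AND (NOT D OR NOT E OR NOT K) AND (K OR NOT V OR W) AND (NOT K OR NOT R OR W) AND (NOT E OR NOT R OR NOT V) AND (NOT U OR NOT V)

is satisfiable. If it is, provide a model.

Unsatisfiable

Case U = True:
  Clause (NOT U) is falsified — contradiction.
Case U = False:
  (NOT V) forces V = False.
  (W) forces W = True.
  (NOT R OR V) forces R = False.
  (G OR R) forces G = True.
  (NOT E OR R) forces E = False.
  (C OR E OR R OR NOT W) forces C = True.
  Clause (NOT C OR NOT G OR U) is falsified — contradiction.
Both cases fail, so the formula is unsatisfiable.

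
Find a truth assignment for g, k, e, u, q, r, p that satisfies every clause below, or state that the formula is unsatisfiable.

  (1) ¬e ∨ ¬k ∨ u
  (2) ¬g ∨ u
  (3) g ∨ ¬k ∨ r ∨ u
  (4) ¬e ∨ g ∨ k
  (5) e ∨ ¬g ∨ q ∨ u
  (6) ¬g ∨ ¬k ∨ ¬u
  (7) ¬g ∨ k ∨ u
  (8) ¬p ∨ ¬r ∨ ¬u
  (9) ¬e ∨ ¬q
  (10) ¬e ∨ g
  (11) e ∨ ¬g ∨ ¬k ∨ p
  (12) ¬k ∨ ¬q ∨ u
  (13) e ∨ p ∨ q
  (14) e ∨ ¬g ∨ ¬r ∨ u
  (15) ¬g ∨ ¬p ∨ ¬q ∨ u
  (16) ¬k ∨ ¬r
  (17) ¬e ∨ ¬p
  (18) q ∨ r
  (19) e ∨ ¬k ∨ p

g=F, k=F, e=F, u=F, q=F, r=T, p=T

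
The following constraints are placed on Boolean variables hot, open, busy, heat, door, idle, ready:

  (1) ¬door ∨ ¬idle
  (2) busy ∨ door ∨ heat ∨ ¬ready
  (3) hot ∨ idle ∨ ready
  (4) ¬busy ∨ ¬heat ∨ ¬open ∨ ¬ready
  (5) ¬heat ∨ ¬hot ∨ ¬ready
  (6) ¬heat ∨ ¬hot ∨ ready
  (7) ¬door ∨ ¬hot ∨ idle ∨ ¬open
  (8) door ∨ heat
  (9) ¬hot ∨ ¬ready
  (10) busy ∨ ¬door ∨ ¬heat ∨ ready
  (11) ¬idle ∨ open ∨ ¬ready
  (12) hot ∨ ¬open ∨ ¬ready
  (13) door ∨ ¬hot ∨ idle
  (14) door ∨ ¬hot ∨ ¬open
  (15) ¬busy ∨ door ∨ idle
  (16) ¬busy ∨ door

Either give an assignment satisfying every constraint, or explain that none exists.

Set hot = False.
Set open = False.
Set busy = False.
Set heat = True.
Set door = False.
Set idle = False.
  then (hot ∨ idle ∨ ready) forces ready = True.
All clauses satisfied.

hot=F, open=F, busy=F, heat=T, door=F, idle=F, ready=T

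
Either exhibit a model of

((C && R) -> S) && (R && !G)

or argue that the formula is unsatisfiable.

R: True, S: True, G: False, C: True

  (C && R) -> S = True
    C && R = True
  R && !G = True
    !G = True
Both conjuncts True, so the formula holds.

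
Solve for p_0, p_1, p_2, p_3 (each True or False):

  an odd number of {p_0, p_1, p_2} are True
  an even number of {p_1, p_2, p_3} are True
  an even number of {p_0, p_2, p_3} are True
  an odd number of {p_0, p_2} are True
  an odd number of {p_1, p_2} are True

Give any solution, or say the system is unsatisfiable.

p_0 = False, p_1 = False, p_2 = True, p_3 = True

{p_0, p_1, p_2}: 1 true → odd ✓
{p_1, p_2, p_3}: 2 true → even ✓
{p_0, p_2, p_3}: 2 true → even ✓
{p_0, p_2}: 1 true → odd ✓
{p_1, p_2}: 1 true → odd ✓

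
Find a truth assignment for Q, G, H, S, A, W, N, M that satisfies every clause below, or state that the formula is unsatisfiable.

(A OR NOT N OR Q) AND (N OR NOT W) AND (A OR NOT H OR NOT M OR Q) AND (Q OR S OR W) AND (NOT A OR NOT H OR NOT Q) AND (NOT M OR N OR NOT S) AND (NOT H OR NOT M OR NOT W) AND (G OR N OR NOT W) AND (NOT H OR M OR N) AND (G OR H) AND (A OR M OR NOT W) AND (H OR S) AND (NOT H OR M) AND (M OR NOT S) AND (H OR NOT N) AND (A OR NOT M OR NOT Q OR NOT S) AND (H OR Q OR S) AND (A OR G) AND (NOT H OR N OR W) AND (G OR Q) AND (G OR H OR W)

Q = False, G = True, H = True, S = True, A = True, W = False, N = True, M = True

Set Q = False.
  then (G OR Q) forces G = True.
Try H = False:
  (H OR S) forces S = True.
  (M OR NOT S) forces M = True.
  (NOT M OR N OR NOT S) forces N = True.
  clause (H OR NOT N) is falsified — backtrack.
So H = True.
  then (NOT H OR M) forces M = True.
  then (A OR NOT H OR NOT M OR Q) forces A = True.
  then (NOT H OR NOT M OR NOT W) forces W = False.
  then (NOT H OR N OR W) forces N = True.
  then (Q OR S OR W) forces S = True.
All clauses satisfied.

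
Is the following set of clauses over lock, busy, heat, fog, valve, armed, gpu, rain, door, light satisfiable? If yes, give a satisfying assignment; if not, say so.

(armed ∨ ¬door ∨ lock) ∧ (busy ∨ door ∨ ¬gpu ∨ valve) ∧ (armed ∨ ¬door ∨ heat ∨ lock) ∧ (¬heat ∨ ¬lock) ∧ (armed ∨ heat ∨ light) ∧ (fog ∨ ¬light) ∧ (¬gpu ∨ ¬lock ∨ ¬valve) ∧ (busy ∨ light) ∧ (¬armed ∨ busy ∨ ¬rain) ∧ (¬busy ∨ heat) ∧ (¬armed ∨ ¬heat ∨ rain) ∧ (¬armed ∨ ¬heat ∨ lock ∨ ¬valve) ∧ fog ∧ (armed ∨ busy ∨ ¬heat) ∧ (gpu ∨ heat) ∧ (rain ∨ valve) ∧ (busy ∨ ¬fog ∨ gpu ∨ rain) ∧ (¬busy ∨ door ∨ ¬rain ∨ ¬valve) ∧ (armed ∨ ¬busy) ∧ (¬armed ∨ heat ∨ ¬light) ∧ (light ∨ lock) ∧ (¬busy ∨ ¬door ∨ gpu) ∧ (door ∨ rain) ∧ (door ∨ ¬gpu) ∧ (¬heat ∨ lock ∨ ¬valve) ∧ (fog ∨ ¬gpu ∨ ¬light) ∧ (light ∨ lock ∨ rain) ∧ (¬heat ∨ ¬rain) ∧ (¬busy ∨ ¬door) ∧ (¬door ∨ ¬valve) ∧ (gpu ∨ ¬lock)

lock = True, busy = False, heat = False, fog = True, valve = False, armed = False, gpu = True, rain = True, door = True, light = True

Unit clause (fog) forces fog = True.
Set lock = True.
  then (¬heat ∨ ¬lock) forces heat = False.
  then (¬busy ∨ heat) forces busy = False.
  then (gpu ∨ heat) forces gpu = True.
  then (door ∨ ¬gpu) forces door = True.
  then (¬door ∨ ¬valve) forces valve = False.
  then (busy ∨ light) forces light = True.
  then (rain ∨ valve) forces rain = True.
  then (¬armed ∨ heat ∨ ¬light) forces armed = False.
All clauses satisfied.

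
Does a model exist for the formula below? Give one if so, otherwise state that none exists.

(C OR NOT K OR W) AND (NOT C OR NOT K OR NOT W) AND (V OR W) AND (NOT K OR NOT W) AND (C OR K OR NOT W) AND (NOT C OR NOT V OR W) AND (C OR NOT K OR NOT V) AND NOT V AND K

Case W = True:
  (NOT K OR NOT W) forces K = False.
  Clause (K) is falsified — contradiction.
Case W = False:
  (V OR W) forces V = True.
  Clause (NOT V) is falsified — contradiction.
Both cases fail, so the formula is unsatisfiable.

The formula is unsatisfiable.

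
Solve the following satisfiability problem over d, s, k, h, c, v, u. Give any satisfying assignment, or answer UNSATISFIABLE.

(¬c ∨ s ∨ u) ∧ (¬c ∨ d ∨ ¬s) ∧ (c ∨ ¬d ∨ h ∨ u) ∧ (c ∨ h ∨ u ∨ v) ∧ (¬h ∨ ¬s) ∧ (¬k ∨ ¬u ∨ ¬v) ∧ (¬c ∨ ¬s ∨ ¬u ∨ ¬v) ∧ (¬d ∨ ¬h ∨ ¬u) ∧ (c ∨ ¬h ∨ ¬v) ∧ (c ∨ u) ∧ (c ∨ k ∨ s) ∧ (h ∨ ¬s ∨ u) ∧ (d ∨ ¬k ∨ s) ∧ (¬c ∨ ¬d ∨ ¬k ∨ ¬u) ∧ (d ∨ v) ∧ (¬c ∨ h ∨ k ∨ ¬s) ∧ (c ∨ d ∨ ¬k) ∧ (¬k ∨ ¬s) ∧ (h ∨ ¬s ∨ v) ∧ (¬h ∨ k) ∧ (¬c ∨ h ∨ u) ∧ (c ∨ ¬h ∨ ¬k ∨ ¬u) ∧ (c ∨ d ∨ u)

d = True, s = False, k = False, h = False, c = True, v = False, u = True

Set d = True.
Set s = False.
Set k = False.
  then (c ∨ k ∨ s) forces c = True.
  then (¬h ∨ k) forces h = False.
  then (¬c ∨ h ∨ u) forces u = True.
Set v = False.
All clauses satisfied.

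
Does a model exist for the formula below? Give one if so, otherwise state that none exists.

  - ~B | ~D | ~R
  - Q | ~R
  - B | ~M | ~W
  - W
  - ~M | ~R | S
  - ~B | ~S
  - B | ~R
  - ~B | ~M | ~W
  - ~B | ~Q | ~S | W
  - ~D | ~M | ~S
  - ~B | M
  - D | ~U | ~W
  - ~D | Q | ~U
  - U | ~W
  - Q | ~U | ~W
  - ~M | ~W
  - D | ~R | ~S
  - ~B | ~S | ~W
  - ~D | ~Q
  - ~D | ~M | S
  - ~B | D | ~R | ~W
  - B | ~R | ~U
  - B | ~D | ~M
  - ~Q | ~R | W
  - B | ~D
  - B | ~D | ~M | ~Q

Case W = True:
  (U | ~W) forces U = True.
  (D | ~U | ~W) forces D = True.
  (~D | Q | ~U) forces Q = True.
  Clause (~D | ~Q) is falsified — contradiction.
Case W = False:
  Clause (W) is falsified — contradiction.
Both cases fail, so the formula is unsatisfiable.

Unsatisfiable — no assignment works.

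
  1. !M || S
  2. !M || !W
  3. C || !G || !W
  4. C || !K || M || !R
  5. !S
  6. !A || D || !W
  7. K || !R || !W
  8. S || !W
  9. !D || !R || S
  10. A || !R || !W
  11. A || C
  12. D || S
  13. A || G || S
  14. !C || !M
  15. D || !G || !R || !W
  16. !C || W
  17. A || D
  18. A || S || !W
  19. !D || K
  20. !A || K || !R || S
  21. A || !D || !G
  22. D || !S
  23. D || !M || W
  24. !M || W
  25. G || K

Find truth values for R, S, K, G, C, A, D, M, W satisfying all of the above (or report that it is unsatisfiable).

R=F, S=F, K=T, G=T, C=F, A=T, D=T, M=F, W=F

Unit clause (!S) forces S = False.
In (S || !W) only !W is left, so W = False.
In (D || S) only D is left, so D = True.
In (!C || W) only !C is left, so C = False.
In (!D || K) only K is left, so K = True.
In (!M || W) only !M is left, so M = False.
In (C || !K || M || !R) only !R is left, so R = False.
In (A || C) only A is left, so A = True.
Set G = True.
All clauses satisfied.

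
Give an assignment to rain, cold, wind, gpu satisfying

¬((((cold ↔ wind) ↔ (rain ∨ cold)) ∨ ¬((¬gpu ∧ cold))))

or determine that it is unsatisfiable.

rain = False, cold = True, wind = False, gpu = False

  ¬((((cold ↔ wind) ↔ (rain ∨ cold)) ∨ ¬((¬gpu ∧ cold)))) = True
    ((cold ↔ wind) ↔ (rain ∨ cold)) ∨ ¬((¬gpu ∧ cold)) = False
      (cold ↔ wind) ↔ (rain ∨ cold) = False
        cold ↔ wind = False
        rain ∨ cold = True
      ¬((¬gpu ∧ cold)) = False
        ¬gpu ∧ cold = True
          ¬gpu = True
The formula evaluates to True.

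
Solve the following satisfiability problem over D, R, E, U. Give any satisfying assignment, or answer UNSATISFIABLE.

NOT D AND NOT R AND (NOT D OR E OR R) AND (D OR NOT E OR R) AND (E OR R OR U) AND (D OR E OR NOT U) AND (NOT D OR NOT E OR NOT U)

Unsatisfiable

Case D = True:
  Clause (NOT D) is falsified — contradiction.
Case D = False:
  (NOT R) forces R = False.
  (D OR NOT E OR R) forces E = False.
  (E OR R OR U) forces U = True.
  Clause (D OR E OR NOT U) is falsified — contradiction.
Both cases fail, so the formula is unsatisfiable.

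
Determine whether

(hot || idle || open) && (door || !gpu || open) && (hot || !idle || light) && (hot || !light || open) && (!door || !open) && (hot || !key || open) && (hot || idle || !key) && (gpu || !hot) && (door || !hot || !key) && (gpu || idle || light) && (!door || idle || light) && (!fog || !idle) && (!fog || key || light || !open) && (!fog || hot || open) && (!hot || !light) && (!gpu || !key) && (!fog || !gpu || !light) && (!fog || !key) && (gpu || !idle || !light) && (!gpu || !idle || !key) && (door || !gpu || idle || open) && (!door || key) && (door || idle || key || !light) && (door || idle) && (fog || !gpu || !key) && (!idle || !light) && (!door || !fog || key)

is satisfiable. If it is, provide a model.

gpu = True, light = False, key = False, idle = True, open = True, door = False, fog = False, hot = True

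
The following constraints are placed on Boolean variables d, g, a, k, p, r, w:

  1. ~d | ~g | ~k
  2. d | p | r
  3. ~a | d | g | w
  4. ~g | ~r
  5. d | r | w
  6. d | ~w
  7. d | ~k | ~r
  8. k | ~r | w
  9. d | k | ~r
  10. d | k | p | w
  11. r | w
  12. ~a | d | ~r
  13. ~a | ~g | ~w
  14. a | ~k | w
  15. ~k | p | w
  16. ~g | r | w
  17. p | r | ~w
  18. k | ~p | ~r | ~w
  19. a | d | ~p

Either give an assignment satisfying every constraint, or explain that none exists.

Set d = True.
Set g = False.
Set a = True.
Set k = False.
Set p = True.
Try r = True:
  (k | ~r | w) forces w = True.
  clause (k | ~p | ~r | ~w) is falsified — backtrack.
So r = False.
  then (r | w) forces w = True.
All clauses satisfied.

d = True, g = False, a = True, k = False, p = True, r = False, w = True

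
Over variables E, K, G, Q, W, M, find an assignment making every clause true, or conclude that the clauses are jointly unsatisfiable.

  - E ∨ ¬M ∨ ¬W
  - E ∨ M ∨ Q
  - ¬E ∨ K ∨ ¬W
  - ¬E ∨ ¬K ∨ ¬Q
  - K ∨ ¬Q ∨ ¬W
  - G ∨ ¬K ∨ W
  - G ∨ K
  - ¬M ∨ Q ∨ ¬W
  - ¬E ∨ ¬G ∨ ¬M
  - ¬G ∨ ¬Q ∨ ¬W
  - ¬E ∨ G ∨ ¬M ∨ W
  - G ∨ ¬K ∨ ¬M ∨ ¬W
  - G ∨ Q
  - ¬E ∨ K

E: True, K: True, G: True, Q: False, W: True, M: False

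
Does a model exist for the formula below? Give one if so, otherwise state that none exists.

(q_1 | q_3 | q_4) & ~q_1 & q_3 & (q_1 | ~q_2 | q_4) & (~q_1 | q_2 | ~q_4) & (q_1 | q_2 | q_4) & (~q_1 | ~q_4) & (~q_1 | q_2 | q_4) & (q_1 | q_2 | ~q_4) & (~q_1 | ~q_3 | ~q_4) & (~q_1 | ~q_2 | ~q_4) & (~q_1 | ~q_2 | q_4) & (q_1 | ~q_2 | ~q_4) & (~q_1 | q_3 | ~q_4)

No satisfying assignment exists.

Case q_2 = True:
  (~q_1) forces q_1 = False.
  (q_3) forces q_3 = True.
  (q_1 | ~q_2 | q_4) forces q_4 = True.
  Clause (q_1 | ~q_2 | ~q_4) is falsified — contradiction.
Case q_2 = False:
  (~q_1) forces q_1 = False.
  (q_3) forces q_3 = True.
  (q_1 | q_2 | q_4) forces q_4 = True.
  Clause (q_1 | q_2 | ~q_4) is falsified — contradiction.
Both cases fail, so the formula is unsatisfiable.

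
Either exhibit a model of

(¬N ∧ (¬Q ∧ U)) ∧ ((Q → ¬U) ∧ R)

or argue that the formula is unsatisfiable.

N = False, U = True, Q = False, R = True

  ¬N ∧ (¬Q ∧ U) = True
    ¬N = True
    ¬Q ∧ U = True
      ¬Q = True
  (Q → ¬U) ∧ R = True
    Q → ¬U = True
      ¬U = False
Both conjuncts True, so the formula holds.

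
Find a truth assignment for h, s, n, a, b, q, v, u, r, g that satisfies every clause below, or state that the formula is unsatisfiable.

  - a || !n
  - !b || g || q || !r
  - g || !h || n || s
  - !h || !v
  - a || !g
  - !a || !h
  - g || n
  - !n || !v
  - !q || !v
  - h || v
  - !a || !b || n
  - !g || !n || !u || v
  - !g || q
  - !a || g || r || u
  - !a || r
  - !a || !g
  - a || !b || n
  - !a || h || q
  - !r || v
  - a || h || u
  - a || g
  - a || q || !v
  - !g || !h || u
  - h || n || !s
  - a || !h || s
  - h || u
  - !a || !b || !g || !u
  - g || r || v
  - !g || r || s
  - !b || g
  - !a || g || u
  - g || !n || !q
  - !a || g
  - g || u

Case g = True:
  (a || !g) forces a = True.
  Clause (!a || !g) is falsified — contradiction.
Case g = False:
  (g || n) forces n = True.
  (a || !n) forces a = True.
  Clause (!a || g) is falsified — contradiction.
Both cases fail, so the formula is unsatisfiable.

UNSATISFIABLE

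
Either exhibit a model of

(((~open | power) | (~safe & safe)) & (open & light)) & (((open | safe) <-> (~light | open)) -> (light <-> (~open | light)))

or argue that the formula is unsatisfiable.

safe = False, light = True, open = True, power = True

  ((~open | power) | (~safe & safe)) & (open & light) = True
    (~open | power) | (~safe & safe) = True
      ~open | power = True
        ~open = False
      ~safe & safe = False
        ~safe = True
    open & light = True
  ((open | safe) <-> (~light | open)) -> (light <-> (~open | light)) = True
    (open | safe) <-> (~light | open) = True
      open | safe = True
      ~light | open = True
        ~light = False
    light <-> (~open | light) = True
      ~open | light = True
        ~open = False
Both conjuncts True, so the formula holds.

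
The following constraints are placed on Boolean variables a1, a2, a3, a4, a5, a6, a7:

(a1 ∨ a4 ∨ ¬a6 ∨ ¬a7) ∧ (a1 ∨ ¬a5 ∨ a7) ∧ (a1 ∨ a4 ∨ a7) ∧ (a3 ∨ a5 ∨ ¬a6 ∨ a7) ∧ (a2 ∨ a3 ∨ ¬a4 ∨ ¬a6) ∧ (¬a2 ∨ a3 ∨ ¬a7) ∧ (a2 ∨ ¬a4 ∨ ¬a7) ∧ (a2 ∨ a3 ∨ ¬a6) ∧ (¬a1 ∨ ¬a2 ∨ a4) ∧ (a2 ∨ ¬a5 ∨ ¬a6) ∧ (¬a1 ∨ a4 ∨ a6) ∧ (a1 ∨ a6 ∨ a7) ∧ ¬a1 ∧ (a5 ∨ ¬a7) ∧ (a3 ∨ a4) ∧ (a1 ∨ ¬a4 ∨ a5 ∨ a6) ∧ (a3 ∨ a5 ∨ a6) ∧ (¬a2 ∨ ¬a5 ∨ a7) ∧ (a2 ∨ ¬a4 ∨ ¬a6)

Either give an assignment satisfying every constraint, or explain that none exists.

Unit clause (¬a1) forces a1 = False.
Set a2 = False.
Try a3 = False:
  (a2 ∨ a3 ∨ ¬a6) forces a6 = False.
  (a1 ∨ a6 ∨ a7) forces a7 = True.
  (a2 ∨ ¬a4 ∨ ¬a7) forces a4 = False.
  clause (a3 ∨ a4) is falsified — backtrack.
So a3 = True.
Set a4 = False.
  then (a1 ∨ a4 ∨ a7) forces a7 = True.
  then (a5 ∨ ¬a7) forces a5 = True.
  then (a1 ∨ a4 ∨ ¬a6 ∨ ¬a7) forces a6 = False.
All clauses satisfied.

a1: False, a2: False, a3: True, a4: False, a5: True, a6: False, a7: True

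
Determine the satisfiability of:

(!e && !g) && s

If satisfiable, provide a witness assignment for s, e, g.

s=T, e=F, g=F

  !e && !g = True
    !e = True
    !g = True
Both conjuncts True, so the formula holds.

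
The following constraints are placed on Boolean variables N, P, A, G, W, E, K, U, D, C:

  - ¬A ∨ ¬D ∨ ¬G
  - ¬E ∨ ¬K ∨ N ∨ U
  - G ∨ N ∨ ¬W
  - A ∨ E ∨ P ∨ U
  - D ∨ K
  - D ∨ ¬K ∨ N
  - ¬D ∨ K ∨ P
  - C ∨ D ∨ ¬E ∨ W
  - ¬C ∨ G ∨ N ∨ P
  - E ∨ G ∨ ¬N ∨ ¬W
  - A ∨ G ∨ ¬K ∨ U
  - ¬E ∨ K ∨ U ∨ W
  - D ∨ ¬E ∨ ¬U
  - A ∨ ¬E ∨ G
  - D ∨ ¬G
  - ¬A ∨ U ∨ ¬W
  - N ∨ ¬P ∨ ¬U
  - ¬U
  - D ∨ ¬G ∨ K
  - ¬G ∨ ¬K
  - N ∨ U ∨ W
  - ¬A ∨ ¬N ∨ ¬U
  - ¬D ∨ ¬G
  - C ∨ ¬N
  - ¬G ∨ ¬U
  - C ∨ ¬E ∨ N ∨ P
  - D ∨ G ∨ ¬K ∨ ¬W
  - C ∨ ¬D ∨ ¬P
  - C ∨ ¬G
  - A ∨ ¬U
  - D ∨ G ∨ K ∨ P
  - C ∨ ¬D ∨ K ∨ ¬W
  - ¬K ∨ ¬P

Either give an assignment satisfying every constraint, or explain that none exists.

Unit clause (¬U) forces U = False.
Try N = False:
  (N ∨ U ∨ W) forces W = True.
  (G ∨ N ∨ ¬W) forces G = True.
  (D ∨ ¬G) forces D = True.
  clause (¬D ∨ ¬G) is falsified — backtrack.
So N = True.
  then (C ∨ ¬N) forces C = True.
Set P = False.
Set A = True.
  then (¬A ∨ U ∨ ¬W) forces W = False.
Set G = False.
Set E = False.
Set K = True.
Set D = True.
All clauses satisfied.

N: True, P: False, A: True, G: False, W: False, E: False, K: True, U: False, D: True, C: True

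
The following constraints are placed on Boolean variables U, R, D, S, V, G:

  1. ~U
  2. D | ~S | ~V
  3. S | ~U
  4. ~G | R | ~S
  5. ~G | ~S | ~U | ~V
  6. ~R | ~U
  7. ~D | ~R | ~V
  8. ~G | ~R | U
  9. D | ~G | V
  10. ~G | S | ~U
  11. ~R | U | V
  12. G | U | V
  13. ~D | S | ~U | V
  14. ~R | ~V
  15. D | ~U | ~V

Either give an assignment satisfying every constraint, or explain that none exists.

Unit clause (~U) forces U = False.
Try R = True:
  (~G | ~R | U) forces G = False.
  (~R | U | V) forces V = True.
  clause (~R | ~V) is falsified — backtrack.
So R = False.
Set D = True.
Set S = False.
Set V = True.
Set G = False.
All clauses satisfied.

U=F, R=F, D=T, S=F, V=T, G=F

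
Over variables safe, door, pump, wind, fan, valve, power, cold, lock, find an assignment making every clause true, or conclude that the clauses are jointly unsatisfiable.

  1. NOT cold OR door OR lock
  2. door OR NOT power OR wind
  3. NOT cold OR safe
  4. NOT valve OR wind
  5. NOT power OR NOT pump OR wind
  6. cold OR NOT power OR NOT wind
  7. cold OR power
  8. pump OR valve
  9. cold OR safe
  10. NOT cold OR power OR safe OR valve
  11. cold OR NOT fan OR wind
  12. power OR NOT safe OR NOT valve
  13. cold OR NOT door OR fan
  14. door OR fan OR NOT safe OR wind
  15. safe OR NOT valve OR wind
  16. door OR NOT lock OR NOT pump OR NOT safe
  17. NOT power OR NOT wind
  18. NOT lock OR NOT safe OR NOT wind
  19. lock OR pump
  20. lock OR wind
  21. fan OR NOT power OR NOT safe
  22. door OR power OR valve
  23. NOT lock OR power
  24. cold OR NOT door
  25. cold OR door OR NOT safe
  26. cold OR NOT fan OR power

Try safe = False:
  (NOT cold OR safe) forces cold = False.
  clause (cold OR safe) is falsified — backtrack.
So safe = True.
Set door = True.
  then (cold OR NOT door) forces cold = True.
Set pump = True.
Set wind = True.
  then (NOT power OR NOT wind) forces power = False.
  then (NOT lock OR NOT safe OR NOT wind) forces lock = False.
  then (power OR NOT safe OR NOT valve) forces valve = False.
Set fan = True.
All clauses satisfied.

safe = True, door = True, pump = True, wind = True, fan = True, valve = False, power = False, cold = True, lock = False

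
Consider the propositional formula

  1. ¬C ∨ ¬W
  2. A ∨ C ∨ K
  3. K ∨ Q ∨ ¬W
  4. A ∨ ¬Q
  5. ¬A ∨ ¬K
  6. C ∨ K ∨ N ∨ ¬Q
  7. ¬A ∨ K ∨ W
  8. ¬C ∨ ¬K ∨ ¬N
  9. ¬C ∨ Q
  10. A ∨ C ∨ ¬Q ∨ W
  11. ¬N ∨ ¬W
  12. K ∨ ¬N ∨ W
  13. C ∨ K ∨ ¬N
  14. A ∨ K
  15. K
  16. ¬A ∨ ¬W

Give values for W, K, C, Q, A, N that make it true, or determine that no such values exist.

W = False; K = True; C = False; Q = False; A = False; N = False

Unit clause (K) forces K = True.
In (¬A ∨ ¬K) only ¬A is left, so A = False.
In (A ∨ ¬Q) only ¬Q is left, so Q = False.
In (¬C ∨ Q) only ¬C is left, so C = False.
Set W = False.
Set N = False.
All clauses satisfied.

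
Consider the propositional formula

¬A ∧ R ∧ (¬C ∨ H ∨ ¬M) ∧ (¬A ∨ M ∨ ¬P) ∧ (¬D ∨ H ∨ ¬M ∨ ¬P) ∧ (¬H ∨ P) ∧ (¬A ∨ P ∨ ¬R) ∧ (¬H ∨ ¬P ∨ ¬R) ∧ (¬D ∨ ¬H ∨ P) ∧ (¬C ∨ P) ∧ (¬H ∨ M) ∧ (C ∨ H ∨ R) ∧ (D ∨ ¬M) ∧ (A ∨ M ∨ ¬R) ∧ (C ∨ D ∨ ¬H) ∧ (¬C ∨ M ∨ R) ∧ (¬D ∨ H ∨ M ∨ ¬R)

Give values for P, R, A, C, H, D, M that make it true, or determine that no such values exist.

P: False, R: True, A: False, C: False, H: False, D: True, M: True

Unit clause (¬A) forces A = False.
Unit clause (R) forces R = True.
In (A ∨ M ∨ ¬R) only M is left, so M = True.
In (D ∨ ¬M) only D is left, so D = True.
Try P = True:
  (¬D ∨ H ∨ ¬M ∨ ¬P) forces H = True.
  clause (¬H ∨ ¬P ∨ ¬R) is falsified — backtrack.
So P = False.
  then (¬H ∨ P) forces H = False.
  then (¬C ∨ P) forces C = False.
All clauses satisfied.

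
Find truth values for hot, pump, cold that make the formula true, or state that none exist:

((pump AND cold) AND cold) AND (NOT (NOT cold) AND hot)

hot = True, pump = True, cold = True

  (pump AND cold) AND cold = True
    pump AND cold = True
  NOT (NOT cold) AND hot = True
    NOT (NOT cold) = True
      NOT cold = False
Both conjuncts True, so the formula holds.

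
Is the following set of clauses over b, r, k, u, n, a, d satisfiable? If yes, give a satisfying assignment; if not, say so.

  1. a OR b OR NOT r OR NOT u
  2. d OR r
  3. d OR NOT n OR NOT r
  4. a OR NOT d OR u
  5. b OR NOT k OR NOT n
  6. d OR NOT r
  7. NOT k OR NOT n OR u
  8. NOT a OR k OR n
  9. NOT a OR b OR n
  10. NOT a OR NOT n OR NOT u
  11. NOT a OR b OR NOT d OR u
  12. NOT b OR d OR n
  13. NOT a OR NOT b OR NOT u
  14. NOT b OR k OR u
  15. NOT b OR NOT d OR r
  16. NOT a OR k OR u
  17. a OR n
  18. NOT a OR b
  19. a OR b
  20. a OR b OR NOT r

b=T, r=T, k=T, u=F, n=F, a=T, d=T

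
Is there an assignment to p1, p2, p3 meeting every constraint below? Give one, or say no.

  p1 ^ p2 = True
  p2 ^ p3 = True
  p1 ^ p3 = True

Unsatisfiable — no assignment works.

Adding constraints 1, 2, 3 mod 2: every variable appears an even number of times on the left, so the left side is 0.
But the right sides sum to 1 (mod 2). 0 ≠ 1 — the system is inconsistent.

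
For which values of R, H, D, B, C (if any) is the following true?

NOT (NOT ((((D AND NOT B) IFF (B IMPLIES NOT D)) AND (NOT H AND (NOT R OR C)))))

R=T, H=F, D=T, B=T, C=T

  NOT (NOT ((((D AND NOT B) IFF (B IMPLIES NOT D)) AND (NOT H AND (NOT R OR C))))) = True
    NOT ((((D AND NOT B) IFF (B IMPLIES NOT D)) AND (NOT H AND (NOT R OR C)))) = False
      ((D AND NOT B) IFF (B IMPLIES NOT D)) AND (NOT H AND (NOT R OR C)) = True
        (D AND NOT B) IFF (B IMPLIES NOT D) = True
          D AND NOT B = False
            NOT B = False
          B IMPLIES NOT D = False
            NOT D = False
        NOT H AND (NOT R OR C) = True
          NOT H = True
          NOT R OR C = True
            NOT R = False
The formula evaluates to True.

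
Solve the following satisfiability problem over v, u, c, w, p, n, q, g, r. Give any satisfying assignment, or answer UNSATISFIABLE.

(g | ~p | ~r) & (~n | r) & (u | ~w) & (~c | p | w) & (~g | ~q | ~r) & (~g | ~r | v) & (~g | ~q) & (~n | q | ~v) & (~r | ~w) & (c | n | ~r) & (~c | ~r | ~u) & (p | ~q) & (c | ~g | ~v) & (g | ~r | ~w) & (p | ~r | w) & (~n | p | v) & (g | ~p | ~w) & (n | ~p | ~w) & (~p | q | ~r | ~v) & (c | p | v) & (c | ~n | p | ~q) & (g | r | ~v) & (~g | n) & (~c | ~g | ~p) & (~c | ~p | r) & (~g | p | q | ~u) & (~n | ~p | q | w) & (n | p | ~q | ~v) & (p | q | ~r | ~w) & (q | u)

Set v = False.
Set u = True.
Set c = False.
  then (c | p | v) forces p = True.
Set w = False.
Try n = True:
  (~n | r) forces r = True.
  (g | ~p | ~r) forces g = True.
  clause (~g | ~r | v) is falsified — backtrack.
So n = False.
  then (c | n | ~r) forces r = False.
  then (~g | n) forces g = False.
Set q = True.
All clauses satisfied.

v: False; u: True; c: False; w: False; p: True; n: False; q: True; g: False; r: False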